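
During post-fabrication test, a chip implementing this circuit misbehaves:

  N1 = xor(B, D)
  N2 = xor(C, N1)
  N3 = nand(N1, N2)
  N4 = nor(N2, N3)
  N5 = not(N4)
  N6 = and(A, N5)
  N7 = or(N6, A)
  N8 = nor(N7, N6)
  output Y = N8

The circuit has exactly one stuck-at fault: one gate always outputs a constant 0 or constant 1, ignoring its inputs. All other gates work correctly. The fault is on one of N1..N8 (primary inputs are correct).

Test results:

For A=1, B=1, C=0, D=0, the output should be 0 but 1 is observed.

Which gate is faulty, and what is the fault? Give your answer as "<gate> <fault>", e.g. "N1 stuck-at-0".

N8 stuck-at-1

Fault-free values for test 1 (A=1, B=1, C=0, D=0): N1=1, N2=1, N3=0, N4=0, N5=1, N6=1, N7=1, N8=0, giving Y=0. Observed 1.
Test 1: faults giving observed 1 are {N8 stuck-at-1}.
Only N8 stuck-at-1 is consistent with every test.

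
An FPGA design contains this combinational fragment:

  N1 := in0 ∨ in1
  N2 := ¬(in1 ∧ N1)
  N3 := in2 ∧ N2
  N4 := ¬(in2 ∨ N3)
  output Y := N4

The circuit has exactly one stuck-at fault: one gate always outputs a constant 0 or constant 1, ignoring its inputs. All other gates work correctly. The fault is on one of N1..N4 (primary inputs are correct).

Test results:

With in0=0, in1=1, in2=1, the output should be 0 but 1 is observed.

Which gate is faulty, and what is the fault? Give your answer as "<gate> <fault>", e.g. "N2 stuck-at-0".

Fault-free values for test 1 (in0=0, in1=1, in2=1): N1=1, N2=0, N3=0, N4=0, giving Y=0. Observed 1.
Test 1: faults giving observed 1 are {N4 stuck-at-1}.
Only N4 stuck-at-1 is consistent with every test.

N4 stuck-at-1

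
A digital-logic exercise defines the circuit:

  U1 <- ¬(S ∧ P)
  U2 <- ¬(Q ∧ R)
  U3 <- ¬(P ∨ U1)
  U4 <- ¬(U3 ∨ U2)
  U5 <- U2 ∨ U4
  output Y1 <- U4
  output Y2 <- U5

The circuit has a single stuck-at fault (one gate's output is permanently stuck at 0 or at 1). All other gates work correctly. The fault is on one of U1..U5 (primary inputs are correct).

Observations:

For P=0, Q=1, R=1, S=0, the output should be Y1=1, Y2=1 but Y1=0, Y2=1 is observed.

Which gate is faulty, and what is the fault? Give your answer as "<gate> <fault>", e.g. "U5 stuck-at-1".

U2 stuck-at-1

Fault-free values for test 1 (P=0, Q=1, R=1, S=0): U1=1, U2=0, U3=0, U4=1, U5=1, giving Y1=1, Y2=1. Observed Y1=0, Y2=1.
Test 1: faults giving observed Y1=0, Y2=1 are {U2 stuck-at-1}.
Only U2 stuck-at-1 is consistent with every test.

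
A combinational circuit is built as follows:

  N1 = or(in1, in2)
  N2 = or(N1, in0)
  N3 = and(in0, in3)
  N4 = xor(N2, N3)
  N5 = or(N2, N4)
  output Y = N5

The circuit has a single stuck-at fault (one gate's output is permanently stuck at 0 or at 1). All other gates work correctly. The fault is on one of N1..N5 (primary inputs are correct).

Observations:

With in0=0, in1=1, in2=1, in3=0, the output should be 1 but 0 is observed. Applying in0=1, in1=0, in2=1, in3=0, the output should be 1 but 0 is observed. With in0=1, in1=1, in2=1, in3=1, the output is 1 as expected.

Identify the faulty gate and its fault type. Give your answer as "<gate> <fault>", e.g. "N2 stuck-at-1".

N2 stuck-at-0

Fault-free values for test 1 (in0=0, in1=1, in2=1, in3=0): N1=1, N2=1, N3=0, N4=1, N5=1, giving Y=1. Observed 0.
Test 1: faults giving observed 0 are {N1 stuck-at-0, N2 stuck-at-0, N5 stuck-at-0}.
Test 2 (in0=1, in1=0, in2=1, in3=0): fault-free N1=1, N2=1, N3=0, N4=1, N5=1 → 1; observed 0. Eliminates N1 stuck-at-0.
Test 3 (in0=1, in1=1, in2=1, in3=1): fault-free N1=1, N2=1, N3=1, N4=0, N5=1 → 1; observed 1. Eliminates N5 stuck-at-0.
Only N2 stuck-at-0 is consistent with every test.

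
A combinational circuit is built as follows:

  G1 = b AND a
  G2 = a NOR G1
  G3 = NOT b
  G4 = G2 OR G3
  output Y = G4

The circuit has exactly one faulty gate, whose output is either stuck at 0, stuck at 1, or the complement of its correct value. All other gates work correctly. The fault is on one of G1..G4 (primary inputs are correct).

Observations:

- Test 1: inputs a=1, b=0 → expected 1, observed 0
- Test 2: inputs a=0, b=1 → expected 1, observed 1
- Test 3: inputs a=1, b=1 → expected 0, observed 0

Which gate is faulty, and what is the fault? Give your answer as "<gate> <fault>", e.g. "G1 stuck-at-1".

G3 stuck-at-0

Fault-free values for test 1 (a=1, b=0): G1=0, G2=0, G3=1, G4=1, giving Y=1. Observed 0.
Test 1: faults giving observed 0 are {G3 stuck-at-0, G3 inverted output, G4 stuck-at-0, G4 inverted output}.
Test 2 (a=0, b=1): fault-free G1=0, G2=1, G3=0, G4=1 → 1; observed 1. Eliminates G4 stuck-at-0, G4 inverted output.
Test 3 (a=1, b=1): fault-free G1=1, G2=0, G3=0, G4=0 → 0; observed 0. Eliminates G3 inverted output.
Only G3 stuck-at-0 is consistent with every test.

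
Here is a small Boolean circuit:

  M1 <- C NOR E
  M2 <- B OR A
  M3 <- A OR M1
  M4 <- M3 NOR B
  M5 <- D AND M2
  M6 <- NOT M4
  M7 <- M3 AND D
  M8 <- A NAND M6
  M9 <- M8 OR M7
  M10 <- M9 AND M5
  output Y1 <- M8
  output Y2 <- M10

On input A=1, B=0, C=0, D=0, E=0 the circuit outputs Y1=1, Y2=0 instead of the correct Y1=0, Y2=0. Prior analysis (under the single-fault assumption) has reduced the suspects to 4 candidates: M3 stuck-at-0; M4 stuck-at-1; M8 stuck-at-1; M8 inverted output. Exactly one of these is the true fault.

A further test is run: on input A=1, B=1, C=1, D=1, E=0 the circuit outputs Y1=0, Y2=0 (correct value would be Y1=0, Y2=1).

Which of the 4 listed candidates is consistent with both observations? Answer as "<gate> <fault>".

Evaluate each candidate on input A=1, B=1, C=1, D=1, E=0:
  M3 stuck-at-0: M1=0, M2=1, M3=0 [stuck-at-0], M4=0, M5=1, M6=1, M7=0, M8=0, M9=0, M10=0 → Y1=0, Y2=0 — matches
  M4 stuck-at-1: M1=0, M2=1, M3=1, M4=1 [stuck-at-1], M5=1, M6=0, M7=1, M8=1, M9=1, M10=1 → Y1=1, Y2=1 — eliminated
  M8 stuck-at-1: M1=0, M2=1, M3=1, M4=0, M5=1, M6=1, M7=1, M8=1 [stuck-at-1], M9=1, M10=1 → Y1=1, Y2=1 — eliminated
  M8 inverted output: M1=0, M2=1, M3=1, M4=0, M5=1, M6=1, M7=1, M8=1 [inverted output], M9=1, M10=1 → Y1=1, Y2=1 — eliminated
Only M3 stuck-at-0 reproduces the observed Y1=0, Y2=0.

M3 stuck-at-0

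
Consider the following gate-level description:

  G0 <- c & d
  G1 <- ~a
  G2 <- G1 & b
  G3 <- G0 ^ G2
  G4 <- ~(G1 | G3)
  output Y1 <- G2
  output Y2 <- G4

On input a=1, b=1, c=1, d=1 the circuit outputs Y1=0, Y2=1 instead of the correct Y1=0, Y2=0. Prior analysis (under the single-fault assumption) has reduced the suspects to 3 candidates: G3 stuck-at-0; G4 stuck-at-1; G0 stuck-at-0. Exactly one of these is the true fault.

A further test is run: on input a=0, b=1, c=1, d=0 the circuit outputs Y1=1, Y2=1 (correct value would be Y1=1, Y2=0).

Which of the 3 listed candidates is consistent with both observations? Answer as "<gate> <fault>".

G4 stuck-at-1

Evaluate each candidate on input a=0, b=1, c=1, d=0:
  G3 stuck-at-0: G0=0, G1=1, G2=1, G3=0 [stuck-at-0], G4=0 → Y1=1, Y2=0 — eliminated
  G4 stuck-at-1: G0=0, G1=1, G2=1, G3=1, G4=1 [stuck-at-1] → Y1=1, Y2=1 — matches
  G0 stuck-at-0: G0=0 [stuck-at-0], G1=1, G2=1, G3=1, G4=0 → Y1=1, Y2=0 — eliminated
Only G4 stuck-at-1 reproduces the observed Y1=1, Y2=1.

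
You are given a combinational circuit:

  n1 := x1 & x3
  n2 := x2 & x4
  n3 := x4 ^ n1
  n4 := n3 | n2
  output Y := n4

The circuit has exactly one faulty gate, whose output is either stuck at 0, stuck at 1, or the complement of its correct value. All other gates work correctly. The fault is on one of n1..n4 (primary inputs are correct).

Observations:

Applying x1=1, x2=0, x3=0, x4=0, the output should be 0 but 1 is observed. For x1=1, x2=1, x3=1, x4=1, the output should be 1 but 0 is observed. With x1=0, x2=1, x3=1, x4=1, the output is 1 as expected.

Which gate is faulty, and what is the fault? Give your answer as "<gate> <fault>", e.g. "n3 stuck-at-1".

n2 inverted output

Fault-free values for test 1 (x1=1, x2=0, x3=0, x4=0): n1=0, n2=0, n3=0, n4=0, giving Y=0. Observed 1.
Test 1: faults giving observed 1 are {n1 stuck-at-1, n1 inverted output, n2 stuck-at-1, n2 inverted output, n3 stuck-at-1, n3 inverted output, n4 stuck-at-1, n4 inverted output}.
Test 2 (x1=1, x2=1, x3=1, x4=1): fault-free n1=1, n2=1, n3=0, n4=1 → 1; observed 0. Eliminates n1 stuck-at-1, n1 inverted output, n2 stuck-at-1, n3 stuck-at-1, n3 inverted output, n4 stuck-at-1.
Test 3 (x1=0, x2=1, x3=1, x4=1): fault-free n1=0, n2=1, n3=1, n4=1 → 1; observed 1. Eliminates n4 inverted output.
Only n2 inverted output is consistent with every test.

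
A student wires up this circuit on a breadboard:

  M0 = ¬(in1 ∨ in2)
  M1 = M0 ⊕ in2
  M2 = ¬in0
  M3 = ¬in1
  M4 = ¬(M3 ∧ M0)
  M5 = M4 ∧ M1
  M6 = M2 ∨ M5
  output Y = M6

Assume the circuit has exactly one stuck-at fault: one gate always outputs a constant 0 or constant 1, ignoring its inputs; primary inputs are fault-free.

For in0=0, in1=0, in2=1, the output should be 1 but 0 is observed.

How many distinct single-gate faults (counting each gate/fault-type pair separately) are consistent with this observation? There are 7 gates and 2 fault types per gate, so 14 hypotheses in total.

Fault-free: M0=0, M1=1, M2=1, M3=1, M4=1, M5=1, M6=1 → 1. Observed 0.
  M0 stuck-at-0: output 1 ✗
  M0 stuck-at-1: output 1 ✗
  M1 stuck-at-0: output 1 ✗
  M1 stuck-at-1: output 1 ✗
  M2 stuck-at-0: output 1 ✗
  M2 stuck-at-1: output 1 ✗
  M3 stuck-at-0: output 1 ✗
  M3 stuck-at-1: output 1 ✗
  M4 stuck-at-0: output 1 ✗
  M4 stuck-at-1: output 1 ✗
  M5 stuck-at-0: output 1 ✗
  M5 stuck-at-1: output 1 ✗
  M6 stuck-at-0: output 0 ✓
  M6 stuck-at-1: output 1 ✗
Consistent faults: {M6 stuck-at-0} — 1 in all.

1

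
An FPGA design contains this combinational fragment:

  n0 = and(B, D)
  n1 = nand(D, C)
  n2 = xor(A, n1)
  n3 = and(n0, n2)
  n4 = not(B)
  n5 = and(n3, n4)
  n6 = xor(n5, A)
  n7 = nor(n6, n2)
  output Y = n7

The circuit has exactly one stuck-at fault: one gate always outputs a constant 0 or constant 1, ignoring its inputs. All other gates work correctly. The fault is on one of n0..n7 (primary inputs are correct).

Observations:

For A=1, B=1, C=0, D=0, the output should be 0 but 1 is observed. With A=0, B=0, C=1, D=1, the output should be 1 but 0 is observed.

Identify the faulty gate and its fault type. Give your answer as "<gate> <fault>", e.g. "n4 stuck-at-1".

Fault-free values for test 1 (A=1, B=1, C=0, D=0): n0=0, n1=1, n2=0, n3=0, n4=0, n5=0, n6=1, n7=0, giving Y=0. Observed 1.
Test 1: faults giving observed 1 are {n5 stuck-at-1, n6 stuck-at-0, n7 stuck-at-1}.
Test 2 (A=0, B=0, C=1, D=1): fault-free n0=0, n1=0, n2=0, n3=0, n4=1, n5=0, n6=0, n7=1 → 1; observed 0. Eliminates n6 stuck-at-0, n7 stuck-at-1.
Only n5 stuck-at-1 is consistent with every test.

n5 stuck-at-1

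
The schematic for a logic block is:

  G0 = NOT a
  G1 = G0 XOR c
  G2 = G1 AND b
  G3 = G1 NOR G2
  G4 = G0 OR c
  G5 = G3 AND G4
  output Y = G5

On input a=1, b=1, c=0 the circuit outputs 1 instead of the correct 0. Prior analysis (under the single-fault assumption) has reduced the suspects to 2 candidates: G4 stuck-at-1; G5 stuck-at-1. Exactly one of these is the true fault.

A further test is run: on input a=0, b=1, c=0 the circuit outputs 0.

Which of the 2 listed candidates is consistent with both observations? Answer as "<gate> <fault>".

G4 stuck-at-1

Evaluate each candidate on input a=0, b=1, c=0:
  G4 stuck-at-1: G0=1, G1=1, G2=1, G3=0, G4=1 [stuck-at-1], G5=0 → 0 — matches
  G5 stuck-at-1: G0=1, G1=1, G2=1, G3=0, G4=1, G5=1 [stuck-at-1] → 1 — eliminated
Only G4 stuck-at-1 reproduces the observed 0.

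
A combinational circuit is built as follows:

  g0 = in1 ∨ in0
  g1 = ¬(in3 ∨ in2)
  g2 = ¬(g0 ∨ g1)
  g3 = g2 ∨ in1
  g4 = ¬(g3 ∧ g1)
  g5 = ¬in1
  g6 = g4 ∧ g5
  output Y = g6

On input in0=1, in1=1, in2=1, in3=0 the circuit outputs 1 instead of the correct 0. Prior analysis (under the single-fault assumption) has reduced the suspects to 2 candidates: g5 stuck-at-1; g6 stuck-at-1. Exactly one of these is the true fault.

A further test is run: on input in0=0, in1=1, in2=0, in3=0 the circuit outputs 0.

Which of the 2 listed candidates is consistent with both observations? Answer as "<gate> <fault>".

g5 stuck-at-1

Evaluate each candidate on input in0=0, in1=1, in2=0, in3=0:
  g5 stuck-at-1: g0=1, g1=1, g2=0, g3=1, g4=0, g5=1 [stuck-at-1], g6=0 → 0 — matches
  g6 stuck-at-1: g0=1, g1=1, g2=0, g3=1, g4=0, g5=0, g6=1 [stuck-at-1] → 1 — eliminated
Only g5 stuck-at-1 reproduces the observed 0.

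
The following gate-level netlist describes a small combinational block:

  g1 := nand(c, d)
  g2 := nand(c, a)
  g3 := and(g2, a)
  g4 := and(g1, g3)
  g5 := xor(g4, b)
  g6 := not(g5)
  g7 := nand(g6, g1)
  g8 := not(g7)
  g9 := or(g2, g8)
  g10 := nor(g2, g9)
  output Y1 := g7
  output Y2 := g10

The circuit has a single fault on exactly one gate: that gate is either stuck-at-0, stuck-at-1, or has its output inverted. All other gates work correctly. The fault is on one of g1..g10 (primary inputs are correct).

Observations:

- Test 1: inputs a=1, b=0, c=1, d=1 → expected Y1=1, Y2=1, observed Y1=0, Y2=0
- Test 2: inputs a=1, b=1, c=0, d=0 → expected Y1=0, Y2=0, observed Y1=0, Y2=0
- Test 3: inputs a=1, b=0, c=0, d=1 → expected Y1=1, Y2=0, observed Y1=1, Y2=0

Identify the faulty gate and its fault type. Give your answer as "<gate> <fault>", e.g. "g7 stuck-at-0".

Fault-free values for test 1 (a=1, b=0, c=1, d=1): g1=0, g2=0, g3=0, g4=0, g5=0, g6=1, g7=1, g8=0, g9=0, g10=1, giving Y1=1, Y2=1. Observed Y1=0, Y2=0.
Test 1: faults giving observed Y1=0, Y2=0 are {g1 stuck-at-1, g1 inverted output, g7 stuck-at-0, g7 inverted output}.
Test 2 (a=1, b=1, c=0, d=0): fault-free g1=1, g2=1, g3=1, g4=1, g5=0, g6=1, g7=0, g8=1, g9=1, g10=0 → Y1=0, Y2=0; observed Y1=0, Y2=0. Eliminates g1 inverted output, g7 inverted output.
Test 3 (a=1, b=0, c=0, d=1): fault-free g1=1, g2=1, g3=1, g4=1, g5=1, g6=0, g7=1, g8=0, g9=1, g10=0 → Y1=1, Y2=0; observed Y1=1, Y2=0. Eliminates g7 stuck-at-0.
Only g1 stuck-at-1 is consistent with every test.

g1 stuck-at-1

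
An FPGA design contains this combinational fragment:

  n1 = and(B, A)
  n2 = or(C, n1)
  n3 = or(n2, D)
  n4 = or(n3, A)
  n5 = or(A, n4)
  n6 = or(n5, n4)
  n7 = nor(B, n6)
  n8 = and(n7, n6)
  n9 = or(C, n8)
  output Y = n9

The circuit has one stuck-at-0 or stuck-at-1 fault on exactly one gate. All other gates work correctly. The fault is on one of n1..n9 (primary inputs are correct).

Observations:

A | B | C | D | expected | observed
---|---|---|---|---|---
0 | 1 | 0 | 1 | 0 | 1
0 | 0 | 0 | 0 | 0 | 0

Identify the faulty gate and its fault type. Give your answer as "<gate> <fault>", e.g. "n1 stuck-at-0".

Fault-free values for test 1 (A=0, B=1, C=0, D=1): n1=0, n2=0, n3=1, n4=1, n5=1, n6=1, n7=0, n8=0, n9=0, giving Y=0. Observed 1.
Test 1: faults giving observed 1 are {n7 stuck-at-1, n8 stuck-at-1, n9 stuck-at-1}.
Test 2 (A=0, B=0, C=0, D=0): fault-free n1=0, n2=0, n3=0, n4=0, n5=0, n6=0, n7=1, n8=0, n9=0 → 0; observed 0. Eliminates n8 stuck-at-1, n9 stuck-at-1.
Only n7 stuck-at-1 is consistent with every test.

n7 stuck-at-1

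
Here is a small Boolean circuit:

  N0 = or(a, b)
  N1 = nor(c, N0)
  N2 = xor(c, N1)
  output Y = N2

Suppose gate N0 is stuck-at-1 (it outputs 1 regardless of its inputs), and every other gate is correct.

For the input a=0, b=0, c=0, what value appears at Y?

0

Propagate with N0 forced: N0=1 [stuck-at-1], N1=0, N2=0.
So Y = 0. (Without the fault it would be 1.)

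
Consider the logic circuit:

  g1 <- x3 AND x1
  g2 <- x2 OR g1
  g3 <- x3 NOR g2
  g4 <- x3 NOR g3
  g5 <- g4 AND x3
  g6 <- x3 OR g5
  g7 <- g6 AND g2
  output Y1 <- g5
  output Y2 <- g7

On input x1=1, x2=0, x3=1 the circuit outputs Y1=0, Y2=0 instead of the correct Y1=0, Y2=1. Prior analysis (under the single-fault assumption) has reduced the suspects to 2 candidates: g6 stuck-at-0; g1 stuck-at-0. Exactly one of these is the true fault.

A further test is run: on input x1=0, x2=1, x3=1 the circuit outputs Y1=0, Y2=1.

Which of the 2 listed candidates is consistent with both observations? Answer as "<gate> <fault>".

Evaluate each candidate on input x1=0, x2=1, x3=1:
  g6 stuck-at-0: g1=0, g2=1, g3=0, g4=0, g5=0, g6=0 [stuck-at-0], g7=0 → Y1=0, Y2=0 — eliminated
  g1 stuck-at-0: g1=0 [stuck-at-0], g2=1, g3=0, g4=0, g5=0, g6=1, g7=1 → Y1=0, Y2=1 — matches
Only g1 stuck-at-0 reproduces the observed Y1=0, Y2=1.

g1 stuck-at-0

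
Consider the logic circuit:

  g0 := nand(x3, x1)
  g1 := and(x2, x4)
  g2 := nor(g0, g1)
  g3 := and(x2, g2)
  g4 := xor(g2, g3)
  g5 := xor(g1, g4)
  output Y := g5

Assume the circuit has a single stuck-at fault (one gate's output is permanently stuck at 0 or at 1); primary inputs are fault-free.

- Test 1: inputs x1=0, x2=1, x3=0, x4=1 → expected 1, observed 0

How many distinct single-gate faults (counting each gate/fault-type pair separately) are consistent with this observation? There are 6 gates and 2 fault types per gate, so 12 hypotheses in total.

4

Fault-free: g0=1, g1=1, g2=0, g3=0, g4=0, g5=1 → 1. Observed 0.
  g0 stuck-at-0: output 1 ✗
  g0 stuck-at-1: output 1 ✗
  g1 stuck-at-0: output 0 ✓
  g1 stuck-at-1: output 1 ✗
  g2 stuck-at-0: output 1 ✗
  g2 stuck-at-1: output 1 ✗
  g3 stuck-at-0: output 1 ✗
  g3 stuck-at-1: output 0 ✓
  g4 stuck-at-0: output 1 ✗
  g4 stuck-at-1: output 0 ✓
  g5 stuck-at-0: output 0 ✓
  g5 stuck-at-1: output 1 ✗
Consistent faults: {g1 stuck-at-0, g3 stuck-at-1, g4 stuck-at-1, g5 stuck-at-0} — 4 in all.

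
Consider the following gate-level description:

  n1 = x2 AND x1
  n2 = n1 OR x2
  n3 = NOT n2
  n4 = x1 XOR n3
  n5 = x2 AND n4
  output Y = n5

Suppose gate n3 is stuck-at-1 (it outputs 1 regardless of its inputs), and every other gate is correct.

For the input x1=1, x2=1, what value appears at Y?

0

Propagate with n3 forced: n1=1, n2=1, n3=1 [stuck-at-1], n4=0, n5=0.
So Y = 0. (Without the fault it would be 1.)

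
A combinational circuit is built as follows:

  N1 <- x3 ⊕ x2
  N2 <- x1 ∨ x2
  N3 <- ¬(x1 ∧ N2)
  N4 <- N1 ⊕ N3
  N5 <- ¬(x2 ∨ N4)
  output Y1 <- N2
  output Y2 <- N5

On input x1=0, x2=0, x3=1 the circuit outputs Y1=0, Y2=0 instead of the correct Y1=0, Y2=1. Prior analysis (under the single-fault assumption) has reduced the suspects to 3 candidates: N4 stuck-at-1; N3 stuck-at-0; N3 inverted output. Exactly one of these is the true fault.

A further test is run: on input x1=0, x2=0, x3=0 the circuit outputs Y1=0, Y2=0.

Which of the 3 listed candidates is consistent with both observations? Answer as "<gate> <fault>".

Evaluate each candidate on input x1=0, x2=0, x3=0:
  N4 stuck-at-1: N1=0, N2=0, N3=1, N4=1 [stuck-at-1], N5=0 → Y1=0, Y2=0 — matches
  N3 stuck-at-0: N1=0, N2=0, N3=0 [stuck-at-0], N4=0, N5=1 → Y1=0, Y2=1 — eliminated
  N3 inverted output: N1=0, N2=0, N3=0 [inverted output], N4=0, N5=1 → Y1=0, Y2=1 — eliminated
Only N4 stuck-at-1 reproduces the observed Y1=0, Y2=0.

N4 stuck-at-1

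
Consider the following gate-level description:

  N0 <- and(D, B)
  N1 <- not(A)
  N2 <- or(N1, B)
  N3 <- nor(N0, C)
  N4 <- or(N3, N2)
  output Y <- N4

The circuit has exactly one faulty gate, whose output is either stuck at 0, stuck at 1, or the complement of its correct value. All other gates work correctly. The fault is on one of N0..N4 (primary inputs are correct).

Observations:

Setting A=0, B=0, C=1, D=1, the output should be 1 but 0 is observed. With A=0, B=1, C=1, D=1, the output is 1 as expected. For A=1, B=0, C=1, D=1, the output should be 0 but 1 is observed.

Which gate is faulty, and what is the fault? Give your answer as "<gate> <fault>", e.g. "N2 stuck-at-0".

N1 inverted output

Fault-free values for test 1 (A=0, B=0, C=1, D=1): N0=0, N1=1, N2=1, N3=0, N4=1, giving Y=1. Observed 0.
Test 1: faults giving observed 0 are {N1 stuck-at-0, N1 inverted output, N2 stuck-at-0, N2 inverted output, N4 stuck-at-0, N4 inverted output}.
Test 2 (A=0, B=1, C=1, D=1): fault-free N0=1, N1=1, N2=1, N3=0, N4=1 → 1; observed 1. Eliminates N2 stuck-at-0, N2 inverted output, N4 stuck-at-0, N4 inverted output.
Test 3 (A=1, B=0, C=1, D=1): fault-free N0=0, N1=0, N2=0, N3=0, N4=0 → 0; observed 1. Eliminates N1 stuck-at-0.
Only N1 inverted output is consistent with every test.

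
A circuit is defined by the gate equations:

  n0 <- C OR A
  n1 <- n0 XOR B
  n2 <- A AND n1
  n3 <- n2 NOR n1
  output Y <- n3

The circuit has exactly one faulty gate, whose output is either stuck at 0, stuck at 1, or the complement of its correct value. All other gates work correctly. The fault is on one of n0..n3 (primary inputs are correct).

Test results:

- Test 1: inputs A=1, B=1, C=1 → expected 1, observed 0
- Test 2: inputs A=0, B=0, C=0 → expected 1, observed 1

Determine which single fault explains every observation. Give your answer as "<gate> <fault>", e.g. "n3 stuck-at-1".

Fault-free values for test 1 (A=1, B=1, C=1): n0=1, n1=0, n2=0, n3=1, giving Y=1. Observed 0.
Test 1: faults giving observed 0 are {n0 stuck-at-0, n0 inverted output, n1 stuck-at-1, n1 inverted output, n2 stuck-at-1, n2 inverted output, n3 stuck-at-0, n3 inverted output}.
Test 2 (A=0, B=0, C=0): fault-free n0=0, n1=0, n2=0, n3=1 → 1; observed 1. Eliminates n0 inverted output, n1 stuck-at-1, n1 inverted output, n2 stuck-at-1, n2 inverted output, n3 stuck-at-0, n3 inverted output.
Only n0 stuck-at-0 is consistent with every test.

n0 stuck-at-0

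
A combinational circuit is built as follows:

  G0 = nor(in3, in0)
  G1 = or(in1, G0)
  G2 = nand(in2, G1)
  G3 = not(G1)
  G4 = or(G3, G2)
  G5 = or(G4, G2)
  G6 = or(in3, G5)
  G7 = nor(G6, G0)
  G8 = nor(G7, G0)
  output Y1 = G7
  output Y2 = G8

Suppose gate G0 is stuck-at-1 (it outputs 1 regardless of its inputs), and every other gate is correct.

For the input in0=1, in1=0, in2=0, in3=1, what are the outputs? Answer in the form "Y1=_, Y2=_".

Y1=0, Y2=0

Propagate with G0 forced: G0=1 [stuck-at-1], G1=1, G2=1, G3=0, G4=1, G5=1, G6=1, G7=0, G8=0.
So the outputs are Y1=0, Y2=0. (Without the fault they would be Y1=0, Y2=1.)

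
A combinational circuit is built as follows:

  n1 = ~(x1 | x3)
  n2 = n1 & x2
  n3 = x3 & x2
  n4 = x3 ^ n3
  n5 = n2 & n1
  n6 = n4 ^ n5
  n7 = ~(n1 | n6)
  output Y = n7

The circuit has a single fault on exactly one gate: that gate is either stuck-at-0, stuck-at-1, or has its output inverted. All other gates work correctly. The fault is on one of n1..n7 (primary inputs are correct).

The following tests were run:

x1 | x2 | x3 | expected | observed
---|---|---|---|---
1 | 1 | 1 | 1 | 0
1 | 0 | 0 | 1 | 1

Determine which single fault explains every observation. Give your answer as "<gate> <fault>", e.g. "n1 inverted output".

Fault-free values for test 1 (x1=1, x2=1, x3=1): n1=0, n2=0, n3=1, n4=0, n5=0, n6=0, n7=1, giving Y=1. Observed 0.
Test 1: faults giving observed 0 are {n1 stuck-at-1, n1 inverted output, n3 stuck-at-0, n3 inverted output, n4 stuck-at-1, n4 inverted output, n5 stuck-at-1, n5 inverted output, n6 stuck-at-1, n6 inverted output, n7 stuck-at-0, n7 inverted output}.
Test 2 (x1=1, x2=0, x3=0): fault-free n1=0, n2=0, n3=0, n4=0, n5=0, n6=0, n7=1 → 1; observed 1. Eliminates n1 stuck-at-1, n1 inverted output, n3 inverted output, n4 stuck-at-1, n4 inverted output, n5 stuck-at-1, n5 inverted output, n6 stuck-at-1, n6 inverted output, n7 stuck-at-0, n7 inverted output.
Only n3 stuck-at-0 is consistent with every test.

n3 stuck-at-0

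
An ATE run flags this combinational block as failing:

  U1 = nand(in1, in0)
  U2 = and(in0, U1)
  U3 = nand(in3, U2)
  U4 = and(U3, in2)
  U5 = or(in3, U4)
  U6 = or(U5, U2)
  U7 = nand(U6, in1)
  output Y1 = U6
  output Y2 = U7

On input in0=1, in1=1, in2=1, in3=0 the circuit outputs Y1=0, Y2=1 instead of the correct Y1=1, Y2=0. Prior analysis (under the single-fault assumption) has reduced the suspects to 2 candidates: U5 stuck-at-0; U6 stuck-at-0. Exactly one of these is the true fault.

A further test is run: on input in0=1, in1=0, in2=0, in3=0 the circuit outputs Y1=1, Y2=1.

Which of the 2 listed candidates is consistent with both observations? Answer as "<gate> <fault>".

U5 stuck-at-0

Evaluate each candidate on input in0=1, in1=0, in2=0, in3=0:
  U5 stuck-at-0: U1=1, U2=1, U3=1, U4=0, U5=0 [stuck-at-0], U6=1, U7=1 → Y1=1, Y2=1 — matches
  U6 stuck-at-0: U1=1, U2=1, U3=1, U4=0, U5=0, U6=0 [stuck-at-0], U7=1 → Y1=0, Y2=1 — eliminated
Only U5 stuck-at-0 reproduces the observed Y1=1, Y2=1.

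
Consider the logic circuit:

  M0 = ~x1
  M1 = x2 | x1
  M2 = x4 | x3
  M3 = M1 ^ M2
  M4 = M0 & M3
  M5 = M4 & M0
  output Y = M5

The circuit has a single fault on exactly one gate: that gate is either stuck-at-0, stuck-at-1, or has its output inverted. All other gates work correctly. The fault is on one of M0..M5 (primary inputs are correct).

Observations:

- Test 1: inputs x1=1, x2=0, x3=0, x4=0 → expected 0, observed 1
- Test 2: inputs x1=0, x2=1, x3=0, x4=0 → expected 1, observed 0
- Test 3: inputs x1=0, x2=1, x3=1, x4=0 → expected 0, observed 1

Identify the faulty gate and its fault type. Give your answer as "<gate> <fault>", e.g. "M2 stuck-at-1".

M5 inverted output

Fault-free values for test 1 (x1=1, x2=0, x3=0, x4=0): M0=0, M1=1, M2=0, M3=1, M4=0, M5=0, giving Y=0. Observed 1.
Test 1: faults giving observed 1 are {M0 stuck-at-1, M0 inverted output, M5 stuck-at-1, M5 inverted output}.
Test 2 (x1=0, x2=1, x3=0, x4=0): fault-free M0=1, M1=1, M2=0, M3=1, M4=1, M5=1 → 1; observed 0. Eliminates M0 stuck-at-1, M5 stuck-at-1.
Test 3 (x1=0, x2=1, x3=1, x4=0): fault-free M0=1, M1=1, M2=1, M3=0, M4=0, M5=0 → 0; observed 1. Eliminates M0 inverted output.
Only M5 inverted output is consistent with every test.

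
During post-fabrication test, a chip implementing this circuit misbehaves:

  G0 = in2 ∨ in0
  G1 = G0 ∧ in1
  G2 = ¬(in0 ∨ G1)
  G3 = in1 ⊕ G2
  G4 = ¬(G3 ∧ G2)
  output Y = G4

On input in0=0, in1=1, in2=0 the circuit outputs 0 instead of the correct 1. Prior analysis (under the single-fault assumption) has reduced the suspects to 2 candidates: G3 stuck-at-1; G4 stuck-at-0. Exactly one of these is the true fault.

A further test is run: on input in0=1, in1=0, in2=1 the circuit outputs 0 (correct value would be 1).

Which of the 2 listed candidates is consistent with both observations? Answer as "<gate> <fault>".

Evaluate each candidate on input in0=1, in1=0, in2=1:
  G3 stuck-at-1: G0=1, G1=0, G2=0, G3=1 [stuck-at-1], G4=1 → 1 — eliminated
  G4 stuck-at-0: G0=1, G1=0, G2=0, G3=0, G4=0 [stuck-at-0] → 0 — matches
Only G4 stuck-at-0 reproduces the observed 0.

G4 stuck-at-0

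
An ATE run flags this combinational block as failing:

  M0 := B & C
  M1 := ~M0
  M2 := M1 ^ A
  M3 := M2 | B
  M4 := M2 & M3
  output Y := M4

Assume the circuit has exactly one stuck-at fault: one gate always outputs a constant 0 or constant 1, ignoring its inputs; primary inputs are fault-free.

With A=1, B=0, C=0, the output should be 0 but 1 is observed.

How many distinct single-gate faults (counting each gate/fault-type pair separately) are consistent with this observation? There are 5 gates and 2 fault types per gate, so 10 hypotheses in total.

Fault-free: M0=0, M1=1, M2=0, M3=0, M4=0 → 0. Observed 1.
  M0 stuck-at-0: output 0 ✗
  M0 stuck-at-1: output 1 ✓
  M1 stuck-at-0: output 1 ✓
  M1 stuck-at-1: output 0 ✗
  M2 stuck-at-0: output 0 ✗
  M2 stuck-at-1: output 1 ✓
  M3 stuck-at-0: output 0 ✗
  M3 stuck-at-1: output 0 ✗
  M4 stuck-at-0: output 0 ✗
  M4 stuck-at-1: output 1 ✓
Consistent faults: {M0 stuck-at-1, M1 stuck-at-0, M2 stuck-at-1, M4 stuck-at-1} — 4 in all.

4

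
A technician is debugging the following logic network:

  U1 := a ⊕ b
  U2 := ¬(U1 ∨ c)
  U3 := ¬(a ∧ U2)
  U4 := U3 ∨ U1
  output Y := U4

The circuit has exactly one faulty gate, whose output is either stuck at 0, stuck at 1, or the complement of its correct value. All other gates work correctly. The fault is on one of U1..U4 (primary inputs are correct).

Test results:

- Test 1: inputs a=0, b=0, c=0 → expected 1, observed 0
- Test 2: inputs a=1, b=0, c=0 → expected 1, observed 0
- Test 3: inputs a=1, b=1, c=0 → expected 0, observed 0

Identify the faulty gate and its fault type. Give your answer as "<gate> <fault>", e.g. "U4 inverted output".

U4 stuck-at-0

Fault-free values for test 1 (a=0, b=0, c=0): U1=0, U2=1, U3=1, U4=1, giving Y=1. Observed 0.
Test 1: faults giving observed 0 are {U3 stuck-at-0, U3 inverted output, U4 stuck-at-0, U4 inverted output}.
Test 2 (a=1, b=0, c=0): fault-free U1=1, U2=0, U3=1, U4=1 → 1; observed 0. Eliminates U3 stuck-at-0, U3 inverted output.
Test 3 (a=1, b=1, c=0): fault-free U1=0, U2=1, U3=0, U4=0 → 0; observed 0. Eliminates U4 inverted output.
Only U4 stuck-at-0 is consistent with every test.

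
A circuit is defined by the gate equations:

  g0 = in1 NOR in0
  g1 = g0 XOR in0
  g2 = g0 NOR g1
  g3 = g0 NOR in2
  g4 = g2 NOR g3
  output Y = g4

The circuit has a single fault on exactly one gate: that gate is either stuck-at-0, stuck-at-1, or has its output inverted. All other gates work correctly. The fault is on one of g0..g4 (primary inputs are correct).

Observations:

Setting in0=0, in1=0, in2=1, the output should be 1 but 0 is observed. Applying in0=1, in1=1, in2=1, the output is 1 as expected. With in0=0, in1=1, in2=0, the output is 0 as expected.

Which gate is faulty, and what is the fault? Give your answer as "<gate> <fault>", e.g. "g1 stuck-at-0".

g0 stuck-at-0

Fault-free values for test 1 (in0=0, in1=0, in2=1): g0=1, g1=1, g2=0, g3=0, g4=1, giving Y=1. Observed 0.
Test 1: faults giving observed 0 are {g0 stuck-at-0, g0 inverted output, g2 stuck-at-1, g2 inverted output, g3 stuck-at-1, g3 inverted output, g4 stuck-at-0, g4 inverted output}.
Test 2 (in0=1, in1=1, in2=1): fault-free g0=0, g1=1, g2=0, g3=0, g4=1 → 1; observed 1. Eliminates g2 stuck-at-1, g2 inverted output, g3 stuck-at-1, g3 inverted output, g4 stuck-at-0, g4 inverted output.
Test 3 (in0=0, in1=1, in2=0): fault-free g0=0, g1=0, g2=1, g3=1, g4=0 → 0; observed 0. Eliminates g0 inverted output.
Only g0 stuck-at-0 is consistent with every test.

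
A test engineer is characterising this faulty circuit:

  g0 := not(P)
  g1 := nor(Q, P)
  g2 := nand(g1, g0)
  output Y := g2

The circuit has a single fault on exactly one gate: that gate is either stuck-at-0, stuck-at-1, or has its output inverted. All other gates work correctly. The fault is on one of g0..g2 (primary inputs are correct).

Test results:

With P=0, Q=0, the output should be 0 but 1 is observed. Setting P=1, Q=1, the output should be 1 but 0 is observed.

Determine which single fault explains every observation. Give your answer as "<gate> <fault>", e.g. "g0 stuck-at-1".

Fault-free values for test 1 (P=0, Q=0): g0=1, g1=1, g2=0, giving Y=0. Observed 1.
Test 1: faults giving observed 1 are {g0 stuck-at-0, g0 inverted output, g1 stuck-at-0, g1 inverted output, g2 stuck-at-1, g2 inverted output}.
Test 2 (P=1, Q=1): fault-free g0=0, g1=0, g2=1 → 1; observed 0. Eliminates g0 stuck-at-0, g0 inverted output, g1 stuck-at-0, g1 inverted output, g2 stuck-at-1.
Only g2 inverted output is consistent with every test.

g2 inverted output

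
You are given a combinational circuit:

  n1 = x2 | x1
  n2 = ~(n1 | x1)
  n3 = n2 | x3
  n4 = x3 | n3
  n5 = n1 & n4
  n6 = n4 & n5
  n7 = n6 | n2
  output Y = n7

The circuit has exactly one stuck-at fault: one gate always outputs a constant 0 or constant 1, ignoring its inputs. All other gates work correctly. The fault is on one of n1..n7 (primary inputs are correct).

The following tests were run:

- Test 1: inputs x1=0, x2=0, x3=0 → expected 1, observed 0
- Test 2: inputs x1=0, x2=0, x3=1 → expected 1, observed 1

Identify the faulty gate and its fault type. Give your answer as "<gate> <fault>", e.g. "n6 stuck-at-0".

n1 stuck-at-1

Fault-free values for test 1 (x1=0, x2=0, x3=0): n1=0, n2=1, n3=1, n4=1, n5=0, n6=0, n7=1, giving Y=1. Observed 0.
Test 1: faults giving observed 0 are {n1 stuck-at-1, n2 stuck-at-0, n7 stuck-at-0}.
Test 2 (x1=0, x2=0, x3=1): fault-free n1=0, n2=1, n3=1, n4=1, n5=0, n6=0, n7=1 → 1; observed 1. Eliminates n2 stuck-at-0, n7 stuck-at-0.
Only n1 stuck-at-1 is consistent with every test.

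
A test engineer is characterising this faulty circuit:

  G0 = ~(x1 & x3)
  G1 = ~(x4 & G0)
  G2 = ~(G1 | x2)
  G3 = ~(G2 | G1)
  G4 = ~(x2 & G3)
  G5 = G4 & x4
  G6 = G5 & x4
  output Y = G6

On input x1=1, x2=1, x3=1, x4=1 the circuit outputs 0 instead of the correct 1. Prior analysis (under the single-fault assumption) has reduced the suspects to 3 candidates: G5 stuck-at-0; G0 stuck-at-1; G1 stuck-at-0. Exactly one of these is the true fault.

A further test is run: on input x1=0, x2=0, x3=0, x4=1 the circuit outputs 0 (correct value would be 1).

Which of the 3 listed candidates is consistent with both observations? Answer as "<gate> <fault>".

Evaluate each candidate on input x1=0, x2=0, x3=0, x4=1:
  G5 stuck-at-0: G0=1, G1=0, G2=1, G3=0, G4=1, G5=0 [stuck-at-0], G6=0 → 0 — matches
  G0 stuck-at-1: G0=1 [stuck-at-1], G1=0, G2=1, G3=0, G4=1, G5=1, G6=1 → 1 — eliminated
  G1 stuck-at-0: G0=1, G1=0 [stuck-at-0], G2=1, G3=0, G4=1, G5=1, G6=1 → 1 — eliminated
Only G5 stuck-at-0 reproduces the observed 0.

G5 stuck-at-0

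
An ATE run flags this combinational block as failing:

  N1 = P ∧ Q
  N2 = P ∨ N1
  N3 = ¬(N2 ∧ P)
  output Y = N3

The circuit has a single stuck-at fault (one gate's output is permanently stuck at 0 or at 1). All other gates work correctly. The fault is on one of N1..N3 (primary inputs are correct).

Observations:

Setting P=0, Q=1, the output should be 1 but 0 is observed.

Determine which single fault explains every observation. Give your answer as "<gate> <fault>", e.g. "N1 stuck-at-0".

Fault-free values for test 1 (P=0, Q=1): N1=0, N2=0, N3=1, giving Y=1. Observed 0.
Test 1: faults giving observed 0 are {N3 stuck-at-0}.
Only N3 stuck-at-0 is consistent with every test.

N3 stuck-at-0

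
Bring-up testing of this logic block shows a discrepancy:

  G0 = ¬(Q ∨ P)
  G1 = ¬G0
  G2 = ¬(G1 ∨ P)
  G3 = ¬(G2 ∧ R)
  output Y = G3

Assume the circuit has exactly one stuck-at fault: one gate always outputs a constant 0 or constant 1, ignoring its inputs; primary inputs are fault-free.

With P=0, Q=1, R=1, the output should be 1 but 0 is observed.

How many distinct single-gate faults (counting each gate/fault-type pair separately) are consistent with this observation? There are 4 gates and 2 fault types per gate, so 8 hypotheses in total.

4

Fault-free: G0=0, G1=1, G2=0, G3=1 → 1. Observed 0.
  G0 stuck-at-0: output 1 ✗
  G0 stuck-at-1: output 0 ✓
  G1 stuck-at-0: output 0 ✓
  G1 stuck-at-1: output 1 ✗
  G2 stuck-at-0: output 1 ✗
  G2 stuck-at-1: output 0 ✓
  G3 stuck-at-0: output 0 ✓
  G3 stuck-at-1: output 1 ✗
Consistent faults: {G0 stuck-at-1, G1 stuck-at-0, G2 stuck-at-1, G3 stuck-at-0} — 4 in all.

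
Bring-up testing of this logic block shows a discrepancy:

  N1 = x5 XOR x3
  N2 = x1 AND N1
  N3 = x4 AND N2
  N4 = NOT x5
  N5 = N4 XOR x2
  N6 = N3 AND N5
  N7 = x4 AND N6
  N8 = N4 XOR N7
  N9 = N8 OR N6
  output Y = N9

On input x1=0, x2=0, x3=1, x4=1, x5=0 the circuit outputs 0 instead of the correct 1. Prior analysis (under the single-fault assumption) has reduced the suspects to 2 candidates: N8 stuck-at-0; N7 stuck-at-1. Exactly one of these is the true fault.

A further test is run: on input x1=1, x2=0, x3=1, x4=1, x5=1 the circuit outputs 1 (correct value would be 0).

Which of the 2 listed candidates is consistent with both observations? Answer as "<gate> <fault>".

N7 stuck-at-1

Evaluate each candidate on input x1=1, x2=0, x3=1, x4=1, x5=1:
  N8 stuck-at-0: N1=0, N2=0, N3=0, N4=0, N5=0, N6=0, N7=0, N8=0 [stuck-at-0], N9=0 → 0 — eliminated
  N7 stuck-at-1: N1=0, N2=0, N3=0, N4=0, N5=0, N6=0, N7=1 [stuck-at-1], N8=1, N9=1 → 1 — matches
Only N7 stuck-at-1 reproduces the observed 1.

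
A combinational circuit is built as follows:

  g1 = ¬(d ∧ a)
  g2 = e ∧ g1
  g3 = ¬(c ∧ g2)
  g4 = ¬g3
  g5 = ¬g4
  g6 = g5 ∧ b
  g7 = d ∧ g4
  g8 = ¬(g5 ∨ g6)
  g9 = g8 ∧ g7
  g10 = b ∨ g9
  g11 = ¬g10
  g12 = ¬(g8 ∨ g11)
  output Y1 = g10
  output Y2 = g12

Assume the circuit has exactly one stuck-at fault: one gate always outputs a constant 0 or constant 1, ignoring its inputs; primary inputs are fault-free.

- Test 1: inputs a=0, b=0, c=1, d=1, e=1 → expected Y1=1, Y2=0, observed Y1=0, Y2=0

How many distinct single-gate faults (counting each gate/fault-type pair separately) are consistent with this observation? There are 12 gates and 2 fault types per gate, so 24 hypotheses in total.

10

Fault-free: g1=1, g2=1, g3=0, g4=1, g5=0, g6=0, g7=1, g8=1, g9=1, g10=1, g11=0, g12=0 → Y1=1, Y2=0. Observed Y1=0, Y2=0.
  g1: stuck-at-0 ✓; others ✗
  g2: stuck-at-0 ✓; others ✗
  g3: stuck-at-1 ✓; others ✗
  g4: stuck-at-0 ✓; others ✗
  g5: stuck-at-1 ✓; others ✗
  g6: stuck-at-1 ✓; others ✗
  g7: stuck-at-0 ✓; others ✗
  g8: stuck-at-0 ✓; others ✗
  g9: stuck-at-0 ✓; others ✗
  g10: stuck-at-0 ✓; others ✗
  g11: none of the 2 fault types match ✗
  g12: none of the 2 fault types match ✗
Consistent faults: {g1 stuck-at-0, g2 stuck-at-0, g3 stuck-at-1, g4 stuck-at-0, g5 stuck-at-1, g6 stuck-at-1, g7 stuck-at-0, g8 stuck-at-0, g9 stuck-at-0, g10 stuck-at-0} — 10 in all.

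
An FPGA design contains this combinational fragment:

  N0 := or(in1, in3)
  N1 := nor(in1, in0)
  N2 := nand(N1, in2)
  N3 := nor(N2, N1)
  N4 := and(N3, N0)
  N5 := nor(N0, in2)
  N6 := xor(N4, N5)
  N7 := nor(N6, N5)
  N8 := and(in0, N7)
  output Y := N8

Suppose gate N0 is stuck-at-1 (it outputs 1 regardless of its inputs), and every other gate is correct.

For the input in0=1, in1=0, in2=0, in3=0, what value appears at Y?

1

Propagate with N0 forced: N0=1 [stuck-at-1], N1=0, N2=1, N3=0, N4=0, N5=0, N6=0, N7=1, N8=1.
So Y = 1. (Without the fault it would be 0.)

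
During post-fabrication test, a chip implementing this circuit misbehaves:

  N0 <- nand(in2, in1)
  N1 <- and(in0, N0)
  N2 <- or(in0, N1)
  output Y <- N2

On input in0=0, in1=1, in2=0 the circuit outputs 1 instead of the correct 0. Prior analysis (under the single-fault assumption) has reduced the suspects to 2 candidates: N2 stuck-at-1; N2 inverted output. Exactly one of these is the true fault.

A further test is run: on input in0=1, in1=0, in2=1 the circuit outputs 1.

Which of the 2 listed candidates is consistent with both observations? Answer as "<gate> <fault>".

N2 stuck-at-1

Evaluate each candidate on input in0=1, in1=0, in2=1:
  N2 stuck-at-1: N0=1, N1=1, N2=1 [stuck-at-1] → 1 — matches
  N2 inverted output: N0=1, N1=1, N2=0 [inverted output] → 0 — eliminated
Only N2 stuck-at-1 reproduces the observed 1.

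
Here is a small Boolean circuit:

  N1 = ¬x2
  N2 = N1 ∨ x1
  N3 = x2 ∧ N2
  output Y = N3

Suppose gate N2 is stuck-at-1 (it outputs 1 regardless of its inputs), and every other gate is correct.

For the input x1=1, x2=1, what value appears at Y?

Propagate with N2 forced: N1=0, N2=1 [stuck-at-1], N3=1.
So Y = 1. (Same as the fault-free value — the fault is masked on this input.)

1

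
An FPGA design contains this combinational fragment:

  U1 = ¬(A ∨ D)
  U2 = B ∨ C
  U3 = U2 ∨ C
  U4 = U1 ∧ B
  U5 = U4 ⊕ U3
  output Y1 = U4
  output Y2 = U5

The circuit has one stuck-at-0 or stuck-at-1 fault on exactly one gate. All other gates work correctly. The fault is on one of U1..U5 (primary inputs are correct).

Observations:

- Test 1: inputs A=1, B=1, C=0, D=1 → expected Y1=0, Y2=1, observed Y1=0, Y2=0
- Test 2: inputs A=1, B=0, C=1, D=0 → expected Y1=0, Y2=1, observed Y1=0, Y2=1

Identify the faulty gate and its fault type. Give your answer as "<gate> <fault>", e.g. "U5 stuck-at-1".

Fault-free values for test 1 (A=1, B=1, C=0, D=1): U1=0, U2=1, U3=1, U4=0, U5=1, giving Y1=0, Y2=1. Observed Y1=0, Y2=0.
Test 1: faults giving observed Y1=0, Y2=0 are {U2 stuck-at-0, U3 stuck-at-0, U5 stuck-at-0}.
Test 2 (A=1, B=0, C=1, D=0): fault-free U1=0, U2=1, U3=1, U4=0, U5=1 → Y1=0, Y2=1; observed Y1=0, Y2=1. Eliminates U3 stuck-at-0, U5 stuck-at-0.
Only U2 stuck-at-0 is consistent with every test.

U2 stuck-at-0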